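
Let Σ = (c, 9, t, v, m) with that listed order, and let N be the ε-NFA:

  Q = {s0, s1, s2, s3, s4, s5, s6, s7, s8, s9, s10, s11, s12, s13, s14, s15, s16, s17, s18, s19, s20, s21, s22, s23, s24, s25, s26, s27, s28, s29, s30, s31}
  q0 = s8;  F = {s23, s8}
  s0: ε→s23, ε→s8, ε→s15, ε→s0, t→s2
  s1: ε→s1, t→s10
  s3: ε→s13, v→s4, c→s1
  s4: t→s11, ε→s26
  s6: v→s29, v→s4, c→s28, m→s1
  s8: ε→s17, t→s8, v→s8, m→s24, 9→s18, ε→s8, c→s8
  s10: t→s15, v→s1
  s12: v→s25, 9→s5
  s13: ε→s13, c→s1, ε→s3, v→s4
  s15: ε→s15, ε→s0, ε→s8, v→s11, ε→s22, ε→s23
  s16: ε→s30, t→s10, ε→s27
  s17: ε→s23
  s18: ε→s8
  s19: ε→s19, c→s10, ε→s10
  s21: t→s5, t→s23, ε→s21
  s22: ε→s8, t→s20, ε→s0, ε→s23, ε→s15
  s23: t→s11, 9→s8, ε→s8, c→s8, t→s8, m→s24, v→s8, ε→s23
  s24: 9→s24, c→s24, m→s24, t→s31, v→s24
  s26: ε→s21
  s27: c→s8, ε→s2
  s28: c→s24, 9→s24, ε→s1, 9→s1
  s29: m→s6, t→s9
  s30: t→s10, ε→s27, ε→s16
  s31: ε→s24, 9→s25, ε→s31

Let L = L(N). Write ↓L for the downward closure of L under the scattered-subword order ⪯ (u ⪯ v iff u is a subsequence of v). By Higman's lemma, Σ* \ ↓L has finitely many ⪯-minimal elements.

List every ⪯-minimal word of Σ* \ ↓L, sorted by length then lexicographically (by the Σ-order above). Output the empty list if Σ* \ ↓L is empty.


|Q|=32, |F|=2, |δ|=81 (36 ε).
min D↑ (2 st, q0=0, F={1}): 0:c→0,9→0,t→0,v→0,m→1 1:c→1,9→1,t→1,v→1,m→1.
'm': N↓-sim [8, 3] end={s24,s25,s31} ∉↓L; 1/1 single-dels accept.
1 obstructions.

Antichain: [m].


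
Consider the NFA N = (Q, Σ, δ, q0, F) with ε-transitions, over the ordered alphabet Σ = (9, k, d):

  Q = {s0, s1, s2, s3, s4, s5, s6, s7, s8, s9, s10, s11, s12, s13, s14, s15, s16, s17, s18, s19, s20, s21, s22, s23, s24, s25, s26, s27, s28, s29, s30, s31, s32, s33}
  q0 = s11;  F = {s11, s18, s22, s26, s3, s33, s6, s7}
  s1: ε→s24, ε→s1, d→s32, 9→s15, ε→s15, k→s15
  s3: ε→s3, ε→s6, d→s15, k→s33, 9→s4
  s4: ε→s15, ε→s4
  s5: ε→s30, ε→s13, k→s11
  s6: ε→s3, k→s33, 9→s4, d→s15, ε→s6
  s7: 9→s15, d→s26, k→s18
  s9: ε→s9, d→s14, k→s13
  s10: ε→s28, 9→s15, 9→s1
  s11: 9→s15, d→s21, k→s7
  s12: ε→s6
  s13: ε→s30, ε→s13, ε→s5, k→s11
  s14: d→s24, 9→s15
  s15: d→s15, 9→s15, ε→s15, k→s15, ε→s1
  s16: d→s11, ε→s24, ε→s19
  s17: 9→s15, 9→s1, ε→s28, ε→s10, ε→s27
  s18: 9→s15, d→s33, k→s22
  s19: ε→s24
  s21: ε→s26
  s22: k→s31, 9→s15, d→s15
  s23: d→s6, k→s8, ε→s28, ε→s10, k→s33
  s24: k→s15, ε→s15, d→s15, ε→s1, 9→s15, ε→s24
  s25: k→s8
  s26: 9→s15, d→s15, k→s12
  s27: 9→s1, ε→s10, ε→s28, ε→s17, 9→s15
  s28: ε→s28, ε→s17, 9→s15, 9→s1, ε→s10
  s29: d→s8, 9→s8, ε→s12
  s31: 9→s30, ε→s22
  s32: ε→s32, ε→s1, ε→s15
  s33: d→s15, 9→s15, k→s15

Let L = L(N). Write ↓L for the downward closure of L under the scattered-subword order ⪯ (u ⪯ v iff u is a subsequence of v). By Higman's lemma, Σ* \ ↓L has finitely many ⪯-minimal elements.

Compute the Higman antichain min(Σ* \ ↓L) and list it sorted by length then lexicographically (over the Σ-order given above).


Antichain: [9, dd, kkkd, kkdk, dkkk].

|Q|=34, |F|=8, |δ|=97 (42 ε).
min D↑ (8 st, q0=0, F={1}): 0:9→1,k→2,d→3 1:9→1,k→1,d→1 2:9→1,k→4,d→3 3:9→1,k→5,d→1 4:9→1,k→6,d→7 5:9→1,k→7,d→1 6:9→1,k→6,d→1 7:9→1,k→1,d→1 (ε-aug+det+¬).
'9': |S_i|=[17, 6] end={s1,s15,s24,s30,s32,s4} — reject; 1/1 single-dels accept.
'dd': |S_i|=[17, 11, 4] end={s1,s15,s24,s32} rej; 2/2 del acc.
'kkkd': run [17, 15, 13, 8, 4] end={s1,s15,s24,s32} ∉↓L; 4/4 del acc.
'kkdk': N↓-sim [17, 15, 13, 5, 4] end={s1,s15,s24,s32} — reject; 4/4 del acc.
'dkkk': run [17, 11, 9, 5, 4] end={s1,s15,s24,s32} — reject; 4/4 single-dels accept.
5 obstructions.


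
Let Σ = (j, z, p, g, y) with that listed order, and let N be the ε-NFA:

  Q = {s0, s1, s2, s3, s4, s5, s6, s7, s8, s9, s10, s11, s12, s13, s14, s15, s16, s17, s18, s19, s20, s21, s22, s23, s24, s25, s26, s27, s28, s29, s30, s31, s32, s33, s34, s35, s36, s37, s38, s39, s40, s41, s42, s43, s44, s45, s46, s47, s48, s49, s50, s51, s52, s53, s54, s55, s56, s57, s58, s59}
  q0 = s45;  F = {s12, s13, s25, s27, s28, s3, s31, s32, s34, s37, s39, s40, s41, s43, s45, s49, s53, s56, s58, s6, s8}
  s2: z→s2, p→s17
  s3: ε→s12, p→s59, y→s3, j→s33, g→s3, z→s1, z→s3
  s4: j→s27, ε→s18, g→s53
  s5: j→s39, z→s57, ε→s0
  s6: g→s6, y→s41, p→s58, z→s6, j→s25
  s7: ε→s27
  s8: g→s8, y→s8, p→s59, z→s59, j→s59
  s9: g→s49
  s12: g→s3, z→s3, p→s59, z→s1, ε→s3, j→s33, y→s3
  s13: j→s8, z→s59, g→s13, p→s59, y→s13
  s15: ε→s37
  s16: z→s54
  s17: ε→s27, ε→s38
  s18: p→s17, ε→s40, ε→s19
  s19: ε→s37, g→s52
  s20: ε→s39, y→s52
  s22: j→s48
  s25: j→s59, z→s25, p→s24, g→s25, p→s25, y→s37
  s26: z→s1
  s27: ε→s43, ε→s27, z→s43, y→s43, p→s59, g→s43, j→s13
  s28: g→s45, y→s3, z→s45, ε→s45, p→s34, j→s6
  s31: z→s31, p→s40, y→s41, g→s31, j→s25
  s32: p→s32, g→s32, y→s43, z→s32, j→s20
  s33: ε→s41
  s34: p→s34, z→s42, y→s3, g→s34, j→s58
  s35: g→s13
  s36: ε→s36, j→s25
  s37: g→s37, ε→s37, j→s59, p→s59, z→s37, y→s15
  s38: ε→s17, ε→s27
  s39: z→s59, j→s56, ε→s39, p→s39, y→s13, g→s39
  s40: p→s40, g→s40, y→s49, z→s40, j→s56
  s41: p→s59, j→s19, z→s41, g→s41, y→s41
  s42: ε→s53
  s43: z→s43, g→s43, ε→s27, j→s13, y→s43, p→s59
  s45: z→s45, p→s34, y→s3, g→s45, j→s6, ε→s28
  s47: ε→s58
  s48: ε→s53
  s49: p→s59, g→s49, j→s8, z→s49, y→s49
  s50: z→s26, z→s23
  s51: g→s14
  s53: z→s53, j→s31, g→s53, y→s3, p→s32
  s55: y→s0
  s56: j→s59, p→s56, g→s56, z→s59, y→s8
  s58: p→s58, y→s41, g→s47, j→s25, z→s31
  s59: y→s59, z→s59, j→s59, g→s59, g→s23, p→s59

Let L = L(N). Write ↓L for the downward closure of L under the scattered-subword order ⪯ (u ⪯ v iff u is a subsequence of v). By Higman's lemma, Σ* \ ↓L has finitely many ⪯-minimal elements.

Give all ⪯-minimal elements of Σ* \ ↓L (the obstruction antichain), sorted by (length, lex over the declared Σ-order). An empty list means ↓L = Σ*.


min(Σ*\↓L) = [yp, jjj, pzpjz].

|Q|=60, |F|=21, |δ|=159 (26 ε).
min D↑ (19 st, q0=0, F={8}): 0:j→1,z→0,p→2,g→0,y→3 1:j→4,z→1,p→5,g→1,y→6 2:j→5,z→7,p→2,g→2,y→3 3:j→6,z→3,p→8,g→3,y→3 4:j→8,z→4,p→4,g→4,y→9 5:j→4,z→10,p→5,g→5,y→6 6:j→9,z→6,p→8,g→6,y→6 7:j→10,z→7,p→11,g→7,y→3 8:j→8,z→8,p→8,g→8,y→8 9:j→8,z→9,p→8,g→9,y→9 10:j→4,z→10,p→12,g→10,y→6 11:j→13,z→11,p→11,g→11,y→14 12:j→15,z→12,p→12,g→12,y→16 13:j→15,z→8,p→13,g→13,y→17 14:j→17,z→14,p→8,g→14,y→14 15:j→8,z→8,p→15,g→15,y→18 16:j→18,z→16,p→8,g→16,y→16 17:j→18,z→8,p→8,g→17,y→17 18:j→8,z→8,p→8,g→18,y→18.
'yp': run [32, 16, 2] end={s23,s59} ∉↓L; 2/2 deletions ∈↓L.
'jjj': run [32, 21, 10, 2] end={s23,s59} rej; 3/3 del acc.
'pzpjz': |S_i|=[32, 29, 26, 17, 8, 2] end={s23,s59} — reject; 5/5 deletions ∈↓L.
3 minimals (antichain).


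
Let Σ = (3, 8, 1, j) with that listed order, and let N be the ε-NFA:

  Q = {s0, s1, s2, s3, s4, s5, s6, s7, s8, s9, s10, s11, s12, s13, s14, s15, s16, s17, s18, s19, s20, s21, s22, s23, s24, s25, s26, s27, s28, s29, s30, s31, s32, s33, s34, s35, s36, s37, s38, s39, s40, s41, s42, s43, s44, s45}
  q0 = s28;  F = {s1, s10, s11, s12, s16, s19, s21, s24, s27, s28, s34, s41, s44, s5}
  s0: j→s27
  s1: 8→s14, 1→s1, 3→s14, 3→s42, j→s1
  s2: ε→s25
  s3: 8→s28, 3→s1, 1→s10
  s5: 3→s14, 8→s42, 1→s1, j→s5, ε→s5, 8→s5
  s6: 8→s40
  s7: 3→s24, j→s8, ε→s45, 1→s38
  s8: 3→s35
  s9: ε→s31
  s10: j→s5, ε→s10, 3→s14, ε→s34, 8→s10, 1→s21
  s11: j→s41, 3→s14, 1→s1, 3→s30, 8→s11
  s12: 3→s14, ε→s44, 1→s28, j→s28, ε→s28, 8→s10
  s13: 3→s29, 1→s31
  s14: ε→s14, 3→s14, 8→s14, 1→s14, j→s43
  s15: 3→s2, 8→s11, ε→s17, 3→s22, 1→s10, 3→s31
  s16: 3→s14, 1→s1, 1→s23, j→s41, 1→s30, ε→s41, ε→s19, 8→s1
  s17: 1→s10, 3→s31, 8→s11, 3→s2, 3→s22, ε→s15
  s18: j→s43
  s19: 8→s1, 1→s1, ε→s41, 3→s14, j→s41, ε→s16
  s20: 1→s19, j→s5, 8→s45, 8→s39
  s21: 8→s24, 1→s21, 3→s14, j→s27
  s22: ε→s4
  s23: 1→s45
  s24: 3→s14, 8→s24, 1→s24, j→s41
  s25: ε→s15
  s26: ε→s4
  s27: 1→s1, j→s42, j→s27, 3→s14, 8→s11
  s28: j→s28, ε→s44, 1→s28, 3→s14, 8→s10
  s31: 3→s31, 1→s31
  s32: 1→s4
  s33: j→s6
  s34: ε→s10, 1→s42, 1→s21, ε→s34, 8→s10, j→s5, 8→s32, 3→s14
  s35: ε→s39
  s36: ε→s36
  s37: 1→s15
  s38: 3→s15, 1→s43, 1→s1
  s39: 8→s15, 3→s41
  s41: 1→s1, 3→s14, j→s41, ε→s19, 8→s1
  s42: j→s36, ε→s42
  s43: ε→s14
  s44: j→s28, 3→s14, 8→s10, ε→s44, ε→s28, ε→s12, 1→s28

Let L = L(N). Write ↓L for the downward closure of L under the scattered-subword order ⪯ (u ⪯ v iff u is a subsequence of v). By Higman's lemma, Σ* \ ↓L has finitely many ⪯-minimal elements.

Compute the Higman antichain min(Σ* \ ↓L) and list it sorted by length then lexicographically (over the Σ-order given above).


min(Σ*\↓L) = [3, 8j18, 818j88].

|Q|=46, |F|=14, |δ|=135 (29 ε).
min D↑ (10 st, q0=0, F={1}): 0:3→1,8→2,1→0,j→0 1:3→1,8→1,1→1,j→1 2:3→1,8→2,1→3,j→4 3:3→1,8→5,1→3,j→6 4:3→1,8→4,1→7,j→4 5:3→1,8→5,1→5,j→8 6:3→1,8→9,1→7,j→6 7:3→1,8→1,1→7,j→7 8:3→1,8→7,1→7,j→8 9:3→1,8→9,1→7,j→8 (ε-aug+det+¬).
'3': |S_i|=[23, 5] end={s14,s30,s36,s42,s43} ∉↓L; 1/1 single-dels accept.
'8j18': |S_i|=[23, 20, 14, 8, 2] end={s14,s43} rej; 4/4 single-dels accept.
'818j88': run [23, 20, 16, 13, 11, 5, 2] end={s14,s43} ∉↓L; 6/6 del acc.
3 minimals (antichain).


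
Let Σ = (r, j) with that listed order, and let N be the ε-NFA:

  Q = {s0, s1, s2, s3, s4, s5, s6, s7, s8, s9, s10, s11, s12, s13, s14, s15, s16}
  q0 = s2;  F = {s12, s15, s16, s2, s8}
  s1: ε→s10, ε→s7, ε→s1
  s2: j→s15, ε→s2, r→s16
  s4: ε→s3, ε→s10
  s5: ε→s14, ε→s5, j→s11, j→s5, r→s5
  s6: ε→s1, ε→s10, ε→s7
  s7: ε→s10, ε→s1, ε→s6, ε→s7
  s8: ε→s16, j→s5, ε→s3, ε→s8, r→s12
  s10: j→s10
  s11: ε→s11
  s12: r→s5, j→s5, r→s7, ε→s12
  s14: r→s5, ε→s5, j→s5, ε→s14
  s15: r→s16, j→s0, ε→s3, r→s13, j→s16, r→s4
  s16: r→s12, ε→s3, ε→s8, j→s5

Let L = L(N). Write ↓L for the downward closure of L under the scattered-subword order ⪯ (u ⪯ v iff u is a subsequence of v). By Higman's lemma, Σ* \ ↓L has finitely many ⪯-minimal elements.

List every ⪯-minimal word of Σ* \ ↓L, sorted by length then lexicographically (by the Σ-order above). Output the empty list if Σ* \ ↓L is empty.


|Q|=17, |F|=5, |δ|=45 (25 ε).
min D↑ (5 st, q0=0, F={4}): 0:r→1,j→2 1:r→3,j→4 2:r→1,j→1 3:r→4,j→4 4:r→4,j→4 (ε-aug+det+¬).
'rj': run [16, 13, 4] end={s10,s11,s14,s5} ∉↓L; 2/2 del acc.
'rrr': N↓-sim [16, 13, 8, 7] end={s1,s10,s11,s14,s5,s6,s7} rej; 3/3 single-dels accept.
'jjj': N↓-sim [16, 15, 12, 4] end={s10,s11,s14,s5} — reject; 3/3 del acc.
'jjrr': N↓-sim [16, 15, 12, 8, 7] end={s1,s10,s11,s14,s5,s6,s7} — reject; 4/4 single-dels accept.
4 minimals (antichain).

Antichain: [rj, rrr, jjj, jjrr].


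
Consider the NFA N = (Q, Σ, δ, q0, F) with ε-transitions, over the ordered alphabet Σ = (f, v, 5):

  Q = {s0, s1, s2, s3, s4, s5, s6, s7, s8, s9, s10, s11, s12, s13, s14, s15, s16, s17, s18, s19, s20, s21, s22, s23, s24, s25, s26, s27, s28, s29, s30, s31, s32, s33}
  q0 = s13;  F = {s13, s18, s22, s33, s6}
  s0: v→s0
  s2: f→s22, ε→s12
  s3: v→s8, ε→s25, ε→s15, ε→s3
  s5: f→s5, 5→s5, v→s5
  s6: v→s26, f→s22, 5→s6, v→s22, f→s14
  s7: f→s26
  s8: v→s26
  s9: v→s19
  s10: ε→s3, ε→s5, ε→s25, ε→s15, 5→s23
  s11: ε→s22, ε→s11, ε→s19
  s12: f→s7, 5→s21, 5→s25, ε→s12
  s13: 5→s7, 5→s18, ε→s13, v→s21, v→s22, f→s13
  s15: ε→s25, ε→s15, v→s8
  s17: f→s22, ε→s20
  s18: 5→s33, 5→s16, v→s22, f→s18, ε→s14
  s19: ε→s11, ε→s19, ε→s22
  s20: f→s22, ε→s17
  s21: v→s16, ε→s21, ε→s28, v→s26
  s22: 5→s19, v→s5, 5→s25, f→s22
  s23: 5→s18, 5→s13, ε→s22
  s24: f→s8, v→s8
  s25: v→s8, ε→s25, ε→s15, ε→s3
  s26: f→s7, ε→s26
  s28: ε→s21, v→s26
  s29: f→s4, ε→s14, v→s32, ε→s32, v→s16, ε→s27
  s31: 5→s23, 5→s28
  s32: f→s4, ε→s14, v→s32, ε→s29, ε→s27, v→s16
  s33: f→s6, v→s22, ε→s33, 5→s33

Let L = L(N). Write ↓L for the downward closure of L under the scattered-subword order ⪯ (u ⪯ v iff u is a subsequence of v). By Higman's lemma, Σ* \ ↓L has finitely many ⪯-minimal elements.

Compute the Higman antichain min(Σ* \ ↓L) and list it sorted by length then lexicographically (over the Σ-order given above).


min(Σ*\↓L) = [vv, 55ffv].

|Q|=34, |F|=5, |δ|=90 (36 ε).
min D↑ (6 st, q0=0, F={3}): 0:f→0,v→1,5→2 1:f→1,v→3,5→1 2:f→2,v→1,5→4 3:f→3,v→3,5→3 4:f→5,v→1,5→4 5:f→1,v→1,5→5 [Hopcroft].
'vv': |S_i|=[18, 13, 5] end={s16,s26,s5,s7,s8} rej; 2/2 single-dels accept.
'55ffv': N↓-sim [18, 15, 14, 12, 11, 4] end={s26,s5,s7,s8} rej; 5/5 deletions ∈↓L.
2 minimals (antichain).


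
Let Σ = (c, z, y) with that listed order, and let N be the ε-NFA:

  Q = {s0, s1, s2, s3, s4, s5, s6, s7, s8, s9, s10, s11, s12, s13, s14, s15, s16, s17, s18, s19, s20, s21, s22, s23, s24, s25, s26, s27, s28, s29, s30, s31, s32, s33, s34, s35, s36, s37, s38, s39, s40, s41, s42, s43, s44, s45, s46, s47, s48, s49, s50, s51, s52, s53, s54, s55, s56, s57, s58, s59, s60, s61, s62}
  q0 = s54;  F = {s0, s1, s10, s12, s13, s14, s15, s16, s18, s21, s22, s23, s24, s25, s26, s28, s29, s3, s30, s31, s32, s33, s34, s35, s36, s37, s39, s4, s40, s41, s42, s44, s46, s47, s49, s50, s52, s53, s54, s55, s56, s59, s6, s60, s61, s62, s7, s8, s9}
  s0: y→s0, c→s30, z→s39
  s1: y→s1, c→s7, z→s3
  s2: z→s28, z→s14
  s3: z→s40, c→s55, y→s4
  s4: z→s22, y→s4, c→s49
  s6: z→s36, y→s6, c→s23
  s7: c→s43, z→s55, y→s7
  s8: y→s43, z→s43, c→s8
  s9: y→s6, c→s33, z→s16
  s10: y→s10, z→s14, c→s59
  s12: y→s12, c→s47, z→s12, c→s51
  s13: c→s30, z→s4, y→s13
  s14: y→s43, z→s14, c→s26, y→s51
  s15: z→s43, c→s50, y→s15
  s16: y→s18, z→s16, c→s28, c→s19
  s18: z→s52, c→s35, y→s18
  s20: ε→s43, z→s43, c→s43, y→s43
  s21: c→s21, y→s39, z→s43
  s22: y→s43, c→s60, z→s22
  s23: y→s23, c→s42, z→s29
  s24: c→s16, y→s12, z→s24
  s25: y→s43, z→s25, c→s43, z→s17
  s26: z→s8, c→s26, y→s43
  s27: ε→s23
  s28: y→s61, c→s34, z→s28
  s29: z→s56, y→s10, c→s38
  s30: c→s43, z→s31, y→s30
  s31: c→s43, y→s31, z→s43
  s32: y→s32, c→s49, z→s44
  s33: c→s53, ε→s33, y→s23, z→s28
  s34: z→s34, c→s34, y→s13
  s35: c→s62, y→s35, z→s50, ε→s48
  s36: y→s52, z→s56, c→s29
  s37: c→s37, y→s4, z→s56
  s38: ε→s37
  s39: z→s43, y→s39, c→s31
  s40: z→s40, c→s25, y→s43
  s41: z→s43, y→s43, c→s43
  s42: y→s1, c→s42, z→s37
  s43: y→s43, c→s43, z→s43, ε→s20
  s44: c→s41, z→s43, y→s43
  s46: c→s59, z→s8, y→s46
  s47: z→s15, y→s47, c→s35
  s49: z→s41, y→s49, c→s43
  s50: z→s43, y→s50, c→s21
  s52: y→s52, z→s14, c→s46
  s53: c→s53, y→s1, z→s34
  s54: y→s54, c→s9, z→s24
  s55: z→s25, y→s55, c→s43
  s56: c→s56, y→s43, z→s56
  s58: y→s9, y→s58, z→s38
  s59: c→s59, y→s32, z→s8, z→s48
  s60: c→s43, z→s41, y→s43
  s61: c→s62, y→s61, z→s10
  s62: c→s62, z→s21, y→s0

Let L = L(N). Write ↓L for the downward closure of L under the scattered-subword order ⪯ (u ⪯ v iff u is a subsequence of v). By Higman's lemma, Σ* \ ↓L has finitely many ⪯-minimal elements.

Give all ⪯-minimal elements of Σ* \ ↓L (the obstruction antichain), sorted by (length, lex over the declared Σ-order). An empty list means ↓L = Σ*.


|Q|=63, |F|=49, |δ|=169 (6 ε).
min D↑ (50 st, q0=0, F={31}): 0:c→1,z→2,y→0 1:c→3,z→4,y→5 2:c→4,z→2,y→6 3:c→7,z→8,y→9 4:c→8,z→4,y→10 5:c→9,z→11,y→5 6:c→12,z→6,y→6 7:c→7,z→13,y→14 8:c→13,z→8,y→15 9:c→16,z→17,y→9 10:c→18,z→19,y→10 11:c→17,z→20,y→19 12:c→18,z→21,y→12 13:c→13,z→13,y→22 14:c→23,z→24,y→14 15:c→25,z→26,y→15 16:c→16,z→27,y→14 17:c→27,z→20,y→26 18:c→25,z→28,y→18 19:c→29,z→30,y→19 20:c→20,z→20,y→31 21:c→28,z→31,y→21 22:c→32,z→33,y→22 23:c→31,z→34,y→23 24:c→34,z→35,y→33 25:c→25,z→36,y→37 26:c→38,z→30,y→26 27:c→27,z→20,y→33 28:c→36,z→31,y→28 29:c→38,z→39,y→29 30:c→40,z→30,y→31 31:c→31,z→31,y→31 32:c→31,z→41,y→32 33:c→42,z→43,y→33 34:c→31,z→44,y→34 35:c→44,z→35,y→31 36:c→36,z→31,y→45 37:c→32,z→45,y→37 38:c→38,z→39,y→46 39:c→39,z→31,y→31 40:c→40,z→39,y→31 41:c→31,z→31,y→41 42:c→31,z→47,y→42 43:c→48,z→43,y→31 44:c→31,z→44,y→31 45:c→41,z→31,y→45 46:c→42,z→49,y→46 47:c→31,z→31,y→31 48:c→31,z→47,y→31 49:c→47,z→31,y→31.
'cyzzy': run [56, 53, 46, 33, 15, 3] end={s20,s43,s51} rej; 5/5 deletions ∈↓L.
'zyczz': run [56, 47, 35, 23, 11, 2] end={s20,s43} ∉↓L; 5/5 del acc.
'cccycc': run [56, 53, 45, 33, 21, 11, 2] end={s20,s43} ∉↓L; 6/6 del acc.
3 obstructions.

Antichain: [cyzzy, zyczz, cccycc].


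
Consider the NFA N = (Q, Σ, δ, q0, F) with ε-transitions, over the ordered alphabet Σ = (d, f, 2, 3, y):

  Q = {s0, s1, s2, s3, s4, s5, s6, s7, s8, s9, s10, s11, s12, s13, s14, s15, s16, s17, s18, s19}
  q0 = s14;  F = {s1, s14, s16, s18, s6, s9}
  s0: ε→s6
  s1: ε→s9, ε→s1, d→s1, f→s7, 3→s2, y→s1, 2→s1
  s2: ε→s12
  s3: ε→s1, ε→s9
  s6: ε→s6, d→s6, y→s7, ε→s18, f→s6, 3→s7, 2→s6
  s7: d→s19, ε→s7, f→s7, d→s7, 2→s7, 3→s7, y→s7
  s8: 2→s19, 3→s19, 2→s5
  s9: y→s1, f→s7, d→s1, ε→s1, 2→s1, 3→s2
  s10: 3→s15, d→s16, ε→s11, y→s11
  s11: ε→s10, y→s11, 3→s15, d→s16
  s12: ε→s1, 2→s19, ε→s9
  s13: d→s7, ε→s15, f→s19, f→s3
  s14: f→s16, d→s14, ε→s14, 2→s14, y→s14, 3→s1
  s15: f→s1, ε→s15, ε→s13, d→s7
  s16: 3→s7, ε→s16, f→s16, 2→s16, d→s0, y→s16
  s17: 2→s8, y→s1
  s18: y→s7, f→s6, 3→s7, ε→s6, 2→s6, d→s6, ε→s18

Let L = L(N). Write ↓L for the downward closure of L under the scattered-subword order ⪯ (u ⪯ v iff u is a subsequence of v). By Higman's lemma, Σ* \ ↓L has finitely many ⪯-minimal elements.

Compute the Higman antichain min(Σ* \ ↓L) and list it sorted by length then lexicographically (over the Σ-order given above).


A = [f3, 3f, fdy].

|Q|=20, |F|=6, |δ|=74 (21 ε).
min D↑ (5 st, q0=0, F={4}): 0:d→0,f→1,2→0,3→2,y→0 1:d→3,f→1,2→1,3→4,y→1 2:d→2,f→4,2→2,3→2,y→2 3:d→3,f→3,2→3,3→4,y→4 4:d→4,f→4,2→4,3→4,y→4 [Hopcroft].
'f3': |S_i|=[11, 6, 2] end={s19,s7} ∉↓L; 2/2 del acc.
'3f': N↓-sim [11, 6, 2] end={s19,s7} rej; 2/2 deletions ∈↓L.
'fdy': N↓-sim [11, 6, 5, 2] end={s19,s7} — reject; 3/3 deletions ∈↓L.
3 words, ⪯-incomp.


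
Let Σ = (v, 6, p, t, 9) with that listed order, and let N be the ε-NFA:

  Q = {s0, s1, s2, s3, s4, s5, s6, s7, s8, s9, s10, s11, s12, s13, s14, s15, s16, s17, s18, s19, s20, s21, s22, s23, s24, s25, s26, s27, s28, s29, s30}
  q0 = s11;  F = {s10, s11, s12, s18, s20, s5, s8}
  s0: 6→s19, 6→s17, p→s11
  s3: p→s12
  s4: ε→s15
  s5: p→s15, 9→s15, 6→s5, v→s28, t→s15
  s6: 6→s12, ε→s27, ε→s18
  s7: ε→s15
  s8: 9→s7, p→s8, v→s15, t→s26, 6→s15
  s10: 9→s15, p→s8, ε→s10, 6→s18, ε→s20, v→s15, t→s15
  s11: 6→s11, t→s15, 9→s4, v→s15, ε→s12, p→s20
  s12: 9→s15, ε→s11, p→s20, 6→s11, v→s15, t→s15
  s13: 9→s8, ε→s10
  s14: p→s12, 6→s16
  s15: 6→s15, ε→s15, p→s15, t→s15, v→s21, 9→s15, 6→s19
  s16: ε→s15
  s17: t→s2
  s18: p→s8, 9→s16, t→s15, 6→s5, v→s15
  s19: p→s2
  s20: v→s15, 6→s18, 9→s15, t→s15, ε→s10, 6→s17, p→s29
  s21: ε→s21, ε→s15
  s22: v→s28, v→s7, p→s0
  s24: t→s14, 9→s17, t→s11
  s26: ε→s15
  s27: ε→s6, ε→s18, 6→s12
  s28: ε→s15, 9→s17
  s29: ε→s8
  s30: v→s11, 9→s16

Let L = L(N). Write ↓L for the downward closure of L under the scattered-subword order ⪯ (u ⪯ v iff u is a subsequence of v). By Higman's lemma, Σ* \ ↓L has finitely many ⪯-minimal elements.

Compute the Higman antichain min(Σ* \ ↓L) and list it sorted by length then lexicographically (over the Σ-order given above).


|Q|=31, |F|=7, |δ|=81 (19 ε).
min D↑ (6 st, q0=0, F={1}): 0:v→1,6→0,p→2,t→1,9→1 1:v→1,6→1,p→1,t→1,9→1 2:v→1,6→3,p→4,t→1,9→1 3:v→1,6→5,p→4,t→1,9→1 4:v→1,6→1,p→4,t→1,9→1 5:v→1,6→5,p→1,t→1,9→1.
'v': N↓-sim [18, 6] end={s15,s17,s19,s2,s21,s28} ∉↓L; 1/1 single-dels accept.
't': N↓-sim [18, 5] end={s15,s19,s2,s21,s26} — reject; 1/1 del acc.
'9': N↓-sim [18, 8] end={s15,s16,s17,s19,s2,s21,s4,s7} rej; 1/1 single-dels accept.
'pp6': |S_i|=[18, 15, 8, 4] end={s15,s19,s2,s21} ∉↓L; 3/3 deletions ∈↓L.
'p66p': run [18, 15, 12, 7, 4] end={s15,s19,s2,s21} rej; 4/4 del acc.
5 minimals (antichain).

A = [v, t, 9, pp6, p66p].


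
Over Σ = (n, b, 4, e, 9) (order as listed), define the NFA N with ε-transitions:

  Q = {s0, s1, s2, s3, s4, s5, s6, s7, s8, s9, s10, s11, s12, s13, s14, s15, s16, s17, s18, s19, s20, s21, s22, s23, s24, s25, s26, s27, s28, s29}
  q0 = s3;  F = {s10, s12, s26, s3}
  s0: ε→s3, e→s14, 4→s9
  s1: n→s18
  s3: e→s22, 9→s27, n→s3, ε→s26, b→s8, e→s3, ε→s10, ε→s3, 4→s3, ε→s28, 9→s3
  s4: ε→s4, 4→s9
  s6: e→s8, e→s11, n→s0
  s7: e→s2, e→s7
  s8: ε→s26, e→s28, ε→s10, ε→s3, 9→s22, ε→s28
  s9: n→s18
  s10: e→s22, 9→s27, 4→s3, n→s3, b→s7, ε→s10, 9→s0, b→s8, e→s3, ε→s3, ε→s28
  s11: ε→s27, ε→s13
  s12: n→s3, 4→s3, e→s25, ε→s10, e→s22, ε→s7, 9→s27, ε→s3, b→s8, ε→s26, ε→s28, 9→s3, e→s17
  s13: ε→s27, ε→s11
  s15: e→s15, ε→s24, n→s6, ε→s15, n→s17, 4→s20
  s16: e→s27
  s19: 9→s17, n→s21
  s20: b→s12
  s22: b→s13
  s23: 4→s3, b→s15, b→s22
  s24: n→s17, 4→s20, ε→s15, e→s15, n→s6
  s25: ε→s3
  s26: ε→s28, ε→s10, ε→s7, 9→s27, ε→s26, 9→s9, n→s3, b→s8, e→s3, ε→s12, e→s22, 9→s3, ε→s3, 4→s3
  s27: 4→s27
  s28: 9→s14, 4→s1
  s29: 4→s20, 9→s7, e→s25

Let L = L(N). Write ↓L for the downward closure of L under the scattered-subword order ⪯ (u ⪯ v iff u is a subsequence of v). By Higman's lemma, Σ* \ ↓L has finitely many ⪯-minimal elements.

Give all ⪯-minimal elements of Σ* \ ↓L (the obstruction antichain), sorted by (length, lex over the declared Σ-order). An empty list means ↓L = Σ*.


A = [].

|Q|=30, |F|=4, |δ|=97 (32 ε).
min D↑ (1 st, q0=0, F={}): 0:n→0,b→0,4→0,e→0,9→0.
L(D↑) = ∅; no obstructions.


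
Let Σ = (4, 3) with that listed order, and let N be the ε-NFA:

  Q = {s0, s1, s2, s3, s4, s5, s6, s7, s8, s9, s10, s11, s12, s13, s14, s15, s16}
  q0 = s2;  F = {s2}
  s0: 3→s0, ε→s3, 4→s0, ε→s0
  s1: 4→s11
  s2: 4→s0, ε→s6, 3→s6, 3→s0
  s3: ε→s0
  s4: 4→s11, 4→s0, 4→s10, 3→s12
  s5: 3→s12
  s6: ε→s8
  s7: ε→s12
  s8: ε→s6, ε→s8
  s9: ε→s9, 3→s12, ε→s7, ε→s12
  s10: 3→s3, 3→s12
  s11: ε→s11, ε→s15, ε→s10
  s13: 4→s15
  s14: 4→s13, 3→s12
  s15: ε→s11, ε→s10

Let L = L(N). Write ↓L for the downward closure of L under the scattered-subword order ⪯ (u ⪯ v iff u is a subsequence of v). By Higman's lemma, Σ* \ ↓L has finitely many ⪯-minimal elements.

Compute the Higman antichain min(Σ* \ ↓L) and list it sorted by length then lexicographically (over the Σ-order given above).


|Q|=17, |F|=1, |δ|=33 (16 ε).
min D↑ (2 st, q0=0, F={1}): 0:4→1,3→1 1:4→1,3→1 (ε-aug+det+¬).
'4': N↓-sim [5, 2] end={s0,s3} — reject; 1/1 single-dels accept.
'3': N↓-sim [5, 4] end={s0,s3,s6,s8} rej; 1/1 deletions ∈↓L.
2 obstructions.

Antichain: [4, 3].


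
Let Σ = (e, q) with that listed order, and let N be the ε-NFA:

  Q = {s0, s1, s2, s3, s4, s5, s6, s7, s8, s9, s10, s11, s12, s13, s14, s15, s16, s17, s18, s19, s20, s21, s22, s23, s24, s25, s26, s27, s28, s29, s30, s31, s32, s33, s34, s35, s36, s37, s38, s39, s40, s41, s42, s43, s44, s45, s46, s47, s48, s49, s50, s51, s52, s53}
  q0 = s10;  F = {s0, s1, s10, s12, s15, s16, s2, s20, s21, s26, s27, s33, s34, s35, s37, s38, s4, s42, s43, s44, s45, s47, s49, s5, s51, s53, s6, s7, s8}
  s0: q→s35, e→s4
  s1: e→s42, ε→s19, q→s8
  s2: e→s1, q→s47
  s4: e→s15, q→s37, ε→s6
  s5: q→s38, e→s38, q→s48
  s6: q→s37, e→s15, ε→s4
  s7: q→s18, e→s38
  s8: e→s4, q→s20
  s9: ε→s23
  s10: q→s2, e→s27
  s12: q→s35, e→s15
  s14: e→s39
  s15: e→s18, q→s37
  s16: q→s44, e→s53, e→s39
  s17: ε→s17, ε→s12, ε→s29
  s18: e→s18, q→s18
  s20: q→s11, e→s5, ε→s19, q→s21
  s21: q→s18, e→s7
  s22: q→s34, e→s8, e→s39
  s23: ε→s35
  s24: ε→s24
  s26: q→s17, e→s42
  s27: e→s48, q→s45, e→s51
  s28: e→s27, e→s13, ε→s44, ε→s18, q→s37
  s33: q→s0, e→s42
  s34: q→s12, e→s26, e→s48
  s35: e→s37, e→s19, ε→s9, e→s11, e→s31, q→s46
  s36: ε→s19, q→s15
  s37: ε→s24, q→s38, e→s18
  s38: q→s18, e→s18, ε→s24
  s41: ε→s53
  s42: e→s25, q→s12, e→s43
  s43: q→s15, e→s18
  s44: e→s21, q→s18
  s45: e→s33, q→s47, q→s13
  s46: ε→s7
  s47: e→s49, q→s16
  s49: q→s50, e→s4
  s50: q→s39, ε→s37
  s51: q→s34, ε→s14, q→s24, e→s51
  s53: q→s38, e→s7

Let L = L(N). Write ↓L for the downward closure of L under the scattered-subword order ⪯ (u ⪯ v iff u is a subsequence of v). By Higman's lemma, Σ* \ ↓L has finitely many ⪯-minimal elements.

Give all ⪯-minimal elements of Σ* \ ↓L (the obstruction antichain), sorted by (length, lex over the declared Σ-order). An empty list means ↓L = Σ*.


min(Σ*\↓L) = [qeeee, qqeqe, qqqqq, eeqqee, qqqeeq].

|Q|=54, |F|=29, |δ|=100 (20 ε).
min D↑ (29 st, q0=0, F={24}): 0:e→1,q→2 1:e→3,q→4 2:e→5,q→6 3:e→3,q→7 4:e→8,q→6 5:e→9,q→10 6:e→11,q→12 7:e→13,q→14 8:e→9,q→15 9:e→16,q→14 10:e→17,q→18 11:e→17,q→19 12:e→20,q→21 13:e→9,q→14 14:e→22,q→23 15:e→17,q→23 16:e→24,q→22 17:e→22,q→19 18:e→25,q→26 19:e→24,q→27 20:e→28,q→27 21:e→26,q→24 22:e→24,q→19 23:e→19,q→28 24:e→24,q→24 25:e→27,q→27 26:e→28,q→24 27:e→24,q→24 28:e→27,q→24 [Hopcroft].
'qeeee': |S_i|=[45, 41, 34, 21, 10, 1] end={s18} ∉↓L; 5/5 del acc.
'qqeqe': N↓-sim [45, 41, 32, 18, 7, 1] end={s18} rej; 5/5 del acc.
'qqqqq': |S_i|=[45, 41, 32, 21, 10, 1] end={s18} — reject; 5/5 del acc.
'eeqqee': run [45, 43, 34, 27, 17, 8, 1] end={s18} — reject; 6/6 del acc.
'qqqeeq': |S_i|=[45, 41, 32, 21, 13, 4, 1] end={s18} — reject; 6/6 deletions ∈↓L.
5 minimals (antichain).


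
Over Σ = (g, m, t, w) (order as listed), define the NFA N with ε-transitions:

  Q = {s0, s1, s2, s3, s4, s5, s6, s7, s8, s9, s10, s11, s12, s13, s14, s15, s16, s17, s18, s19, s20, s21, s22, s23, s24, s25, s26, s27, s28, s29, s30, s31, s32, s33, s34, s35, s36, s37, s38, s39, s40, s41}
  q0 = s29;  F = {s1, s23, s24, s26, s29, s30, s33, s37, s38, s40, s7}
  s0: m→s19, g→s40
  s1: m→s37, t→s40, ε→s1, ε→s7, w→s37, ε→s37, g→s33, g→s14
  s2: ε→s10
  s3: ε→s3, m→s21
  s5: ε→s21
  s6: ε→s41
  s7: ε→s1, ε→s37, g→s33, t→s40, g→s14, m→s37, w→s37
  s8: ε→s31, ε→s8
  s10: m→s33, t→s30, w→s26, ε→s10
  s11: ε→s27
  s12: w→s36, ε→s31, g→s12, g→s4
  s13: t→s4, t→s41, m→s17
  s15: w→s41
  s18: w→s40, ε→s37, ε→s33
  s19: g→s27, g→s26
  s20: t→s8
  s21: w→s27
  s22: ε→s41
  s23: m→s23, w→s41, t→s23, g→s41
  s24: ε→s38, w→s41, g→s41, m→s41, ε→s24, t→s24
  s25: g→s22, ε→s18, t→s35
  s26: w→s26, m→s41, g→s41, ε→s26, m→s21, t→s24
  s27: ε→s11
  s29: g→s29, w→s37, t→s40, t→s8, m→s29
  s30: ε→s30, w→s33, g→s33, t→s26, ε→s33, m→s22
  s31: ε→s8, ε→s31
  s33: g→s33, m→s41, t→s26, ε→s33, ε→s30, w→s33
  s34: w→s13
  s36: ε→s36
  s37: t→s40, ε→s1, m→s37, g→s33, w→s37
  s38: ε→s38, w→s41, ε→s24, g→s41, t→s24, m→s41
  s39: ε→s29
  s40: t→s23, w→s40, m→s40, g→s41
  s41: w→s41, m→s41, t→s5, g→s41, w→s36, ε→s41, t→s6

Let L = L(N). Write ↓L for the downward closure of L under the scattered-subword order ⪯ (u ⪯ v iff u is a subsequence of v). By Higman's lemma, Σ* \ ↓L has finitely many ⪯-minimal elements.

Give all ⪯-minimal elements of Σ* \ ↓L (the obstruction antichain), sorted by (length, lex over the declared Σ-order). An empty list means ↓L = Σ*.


|Q|=42, |F|=11, |δ|=109 (34 ε).
min D↑ (8 st, q0=0, F={3}): 0:g→0,m→0,t→1,w→2 1:g→3,m→1,t→4,w→1 2:g→5,m→2,t→1,w→2 3:g→3,m→3,t→3,w→3 4:g→3,m→4,t→4,w→3 5:g→5,m→3,t→6,w→5 6:g→3,m→3,t→7,w→6 7:g→3,m→3,t→7,w→3 [Hopcroft].
'tg': run [22, 14, 7] end={s11,s21,s27,s36,s41,s5,s6} rej; 2/2 del acc.
'ttw': N↓-sim [22, 14, 10, 7] end={s11,s21,s27,s36,s41,s5,s6} ∉↓L; 3/3 deletions ∈↓L.
'wgm': N↓-sim [22, 19, 14, 8] end={s11,s21,s22,s27,s36,s41,s5,s6} ∉↓L; 3/3 single-dels accept.
3 words, ⪯-incomp.

A = [tg, ttw, wgm].


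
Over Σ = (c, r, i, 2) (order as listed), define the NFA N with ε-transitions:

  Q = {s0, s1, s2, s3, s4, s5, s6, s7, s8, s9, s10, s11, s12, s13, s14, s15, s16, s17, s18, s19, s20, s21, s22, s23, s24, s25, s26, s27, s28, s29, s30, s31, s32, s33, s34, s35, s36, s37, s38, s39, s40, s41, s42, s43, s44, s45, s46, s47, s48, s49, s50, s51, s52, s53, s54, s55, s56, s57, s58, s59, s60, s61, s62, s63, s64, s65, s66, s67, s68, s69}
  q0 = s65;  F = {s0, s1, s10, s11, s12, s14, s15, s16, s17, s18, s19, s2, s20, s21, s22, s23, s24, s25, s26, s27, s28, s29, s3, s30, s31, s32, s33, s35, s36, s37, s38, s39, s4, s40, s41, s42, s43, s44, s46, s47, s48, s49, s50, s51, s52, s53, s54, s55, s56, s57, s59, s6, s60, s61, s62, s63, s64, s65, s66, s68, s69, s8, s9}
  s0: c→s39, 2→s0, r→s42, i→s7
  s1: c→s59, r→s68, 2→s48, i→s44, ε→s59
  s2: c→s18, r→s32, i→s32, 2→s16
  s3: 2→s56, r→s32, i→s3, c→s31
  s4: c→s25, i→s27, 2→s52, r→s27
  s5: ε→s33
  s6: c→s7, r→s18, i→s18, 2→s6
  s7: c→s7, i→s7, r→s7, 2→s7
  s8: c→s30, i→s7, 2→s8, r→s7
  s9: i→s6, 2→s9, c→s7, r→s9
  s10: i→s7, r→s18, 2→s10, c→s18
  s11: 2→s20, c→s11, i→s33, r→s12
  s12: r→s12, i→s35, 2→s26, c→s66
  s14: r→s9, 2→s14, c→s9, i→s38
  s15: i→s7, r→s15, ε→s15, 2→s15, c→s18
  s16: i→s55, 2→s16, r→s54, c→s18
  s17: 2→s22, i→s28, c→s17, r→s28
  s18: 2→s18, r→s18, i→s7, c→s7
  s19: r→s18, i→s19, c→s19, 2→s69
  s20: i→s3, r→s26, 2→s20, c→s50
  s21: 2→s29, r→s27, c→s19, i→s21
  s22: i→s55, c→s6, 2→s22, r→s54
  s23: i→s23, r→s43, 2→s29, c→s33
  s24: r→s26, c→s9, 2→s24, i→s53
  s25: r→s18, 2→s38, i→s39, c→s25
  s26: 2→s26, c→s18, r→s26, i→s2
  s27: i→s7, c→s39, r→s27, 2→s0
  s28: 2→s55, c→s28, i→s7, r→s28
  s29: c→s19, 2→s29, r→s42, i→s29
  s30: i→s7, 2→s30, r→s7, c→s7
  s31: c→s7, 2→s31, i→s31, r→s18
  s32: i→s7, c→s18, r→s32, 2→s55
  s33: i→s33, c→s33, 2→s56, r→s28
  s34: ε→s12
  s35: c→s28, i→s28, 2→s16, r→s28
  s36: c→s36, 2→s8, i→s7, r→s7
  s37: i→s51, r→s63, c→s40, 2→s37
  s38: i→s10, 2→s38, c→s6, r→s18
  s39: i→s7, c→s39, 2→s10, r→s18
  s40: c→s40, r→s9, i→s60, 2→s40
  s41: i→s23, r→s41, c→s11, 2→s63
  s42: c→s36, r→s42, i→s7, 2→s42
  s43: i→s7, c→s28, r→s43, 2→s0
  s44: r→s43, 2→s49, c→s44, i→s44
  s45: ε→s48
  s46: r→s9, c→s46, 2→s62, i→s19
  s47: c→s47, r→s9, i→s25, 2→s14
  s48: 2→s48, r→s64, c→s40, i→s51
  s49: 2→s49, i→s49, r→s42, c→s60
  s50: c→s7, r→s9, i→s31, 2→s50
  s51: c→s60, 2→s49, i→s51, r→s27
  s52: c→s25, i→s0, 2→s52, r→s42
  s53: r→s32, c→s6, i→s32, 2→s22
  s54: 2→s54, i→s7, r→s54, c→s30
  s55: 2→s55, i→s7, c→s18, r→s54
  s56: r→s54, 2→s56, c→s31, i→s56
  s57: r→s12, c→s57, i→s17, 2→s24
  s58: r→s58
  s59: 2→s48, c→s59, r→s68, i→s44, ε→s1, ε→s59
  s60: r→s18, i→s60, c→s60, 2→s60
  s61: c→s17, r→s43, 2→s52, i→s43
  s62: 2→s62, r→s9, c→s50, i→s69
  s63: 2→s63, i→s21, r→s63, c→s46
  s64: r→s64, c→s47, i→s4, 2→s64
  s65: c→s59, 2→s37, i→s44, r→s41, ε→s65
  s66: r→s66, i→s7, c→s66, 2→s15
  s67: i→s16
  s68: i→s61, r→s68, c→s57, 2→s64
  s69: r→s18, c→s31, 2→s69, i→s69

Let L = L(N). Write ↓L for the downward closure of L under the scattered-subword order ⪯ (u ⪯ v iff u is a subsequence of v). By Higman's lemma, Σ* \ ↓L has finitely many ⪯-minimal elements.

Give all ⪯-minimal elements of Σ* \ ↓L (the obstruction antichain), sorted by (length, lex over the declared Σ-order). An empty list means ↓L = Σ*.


min(Σ*\↓L) = [iri, 2crc, criii, rcrci, rc2cc, i2rcr].

|Q|=70, |F|=63, |δ|=266 (8 ε).
min D↑ (63 st, q0=0, F={24}): 0:c→1,r→2,i→3,2→4 1:c→1,r→5,i→3,2→6 2:c→7,r→2,i→8,2→9 3:c→3,r→10,i→3,2→11 4:c→12,r→9,i→13,2→4 5:c→14,r→5,i→15,2→16 6:c→12,r→16,i→13,2→6 7:c→7,r→17,i→18,2→19 8:c→18,r→10,i→8,2→20 9:c→21,r→9,i→22,2→9 10:c→23,r→10,i→24,2→25 11:c→26,r→27,i→11,2→11 12:c→12,r→28,i→26,2→12 13:c→26,r→29,i→13,2→11 14:c→14,r→17,i→30,2→31 15:c→30,r→10,i→10,2→32 16:c→33,r→16,i→34,2→16 17:c→35,r→17,i→36,2→37 18:c→18,r→23,i→18,2→38 19:c→39,r→37,i→40,2→19 20:c→41,r→27,i→20,2→20 21:c→21,r→28,i→41,2→42 22:c→41,r→29,i→22,2→20 23:c→23,r→23,i→24,2→43 24:c→24,r→24,i→24,2→24 25:c→44,r→27,i→24,2→25 26:c→26,r→45,i→26,2→26 27:c→46,r→27,i→24,2→27 28:c→24,r→28,i→47,2→28 29:c→44,r→29,i→24,2→25 30:c→30,r→23,i→23,2→48 31:c→28,r→37,i→49,2→31 32:c→50,r→27,i→25,2→32 33:c→33,r→28,i→50,2→51 34:c→50,r→29,i→29,2→32 35:c→35,r→35,i→24,2→52 36:c→23,r→23,i→23,2→53 37:c→45,r→37,i→54,2→37 38:c→55,r→56,i→38,2→38 39:c→24,r→28,i→55,2→39 40:c→55,r→57,i→40,2→38 41:c→41,r→45,i→41,2→58 42:c→39,r→28,i→58,2→42 43:c→45,r→56,i→24,2→43 44:c→44,r→45,i→24,2→59 45:c→24,r→45,i→24,2→45 46:c→46,r→24,i→24,2→60 47:c→24,r→45,i→45,2→47 48:c→47,r→56,i→43,2→48 49:c→47,r→57,i→57,2→48 50:c→50,r→45,i→44,2→61 51:c→28,r→28,i→61,2→51 52:c→45,r→52,i→24,2→52 53:c→45,r→56,i→43,2→53 54:c→45,r→57,i→57,2→53 55:c→24,r→45,i→55,2→55 56:c→62,r→56,i→24,2→56 57:c→45,r→57,i→24,2→43 58:c→55,r→45,i→58,2→58 59:c→45,r→45,i→24,2→59 60:c→62,r→24,i→24,2→60 61:c→47,r→45,i→59,2→61 62:c→24,r→24,i→24,2→62 (ε-aug+det+¬).
'iri': run [64, 40, 15, 1] end={s7} rej; 3/3 single-dels accept.
'2crc': |S_i|=[64, 47, 21, 4, 1] end={s7} — reject; 4/4 del acc.
'criii': run [64, 57, 38, 27, 15, 1] end={s7} — reject; 5/5 del acc.
'rcrci': run [64, 54, 40, 16, 8, 1] end={s7} ∉↓L; 5/5 single-dels accept.
'rc2cc': run [64, 54, 40, 26, 7, 1] end={s7} — reject; 5/5 single-dels accept.
'i2rcr': run [64, 40, 24, 7, 4, 1] end={s7} ∉↓L; 5/5 deletions ∈↓L.
6 obstructions.


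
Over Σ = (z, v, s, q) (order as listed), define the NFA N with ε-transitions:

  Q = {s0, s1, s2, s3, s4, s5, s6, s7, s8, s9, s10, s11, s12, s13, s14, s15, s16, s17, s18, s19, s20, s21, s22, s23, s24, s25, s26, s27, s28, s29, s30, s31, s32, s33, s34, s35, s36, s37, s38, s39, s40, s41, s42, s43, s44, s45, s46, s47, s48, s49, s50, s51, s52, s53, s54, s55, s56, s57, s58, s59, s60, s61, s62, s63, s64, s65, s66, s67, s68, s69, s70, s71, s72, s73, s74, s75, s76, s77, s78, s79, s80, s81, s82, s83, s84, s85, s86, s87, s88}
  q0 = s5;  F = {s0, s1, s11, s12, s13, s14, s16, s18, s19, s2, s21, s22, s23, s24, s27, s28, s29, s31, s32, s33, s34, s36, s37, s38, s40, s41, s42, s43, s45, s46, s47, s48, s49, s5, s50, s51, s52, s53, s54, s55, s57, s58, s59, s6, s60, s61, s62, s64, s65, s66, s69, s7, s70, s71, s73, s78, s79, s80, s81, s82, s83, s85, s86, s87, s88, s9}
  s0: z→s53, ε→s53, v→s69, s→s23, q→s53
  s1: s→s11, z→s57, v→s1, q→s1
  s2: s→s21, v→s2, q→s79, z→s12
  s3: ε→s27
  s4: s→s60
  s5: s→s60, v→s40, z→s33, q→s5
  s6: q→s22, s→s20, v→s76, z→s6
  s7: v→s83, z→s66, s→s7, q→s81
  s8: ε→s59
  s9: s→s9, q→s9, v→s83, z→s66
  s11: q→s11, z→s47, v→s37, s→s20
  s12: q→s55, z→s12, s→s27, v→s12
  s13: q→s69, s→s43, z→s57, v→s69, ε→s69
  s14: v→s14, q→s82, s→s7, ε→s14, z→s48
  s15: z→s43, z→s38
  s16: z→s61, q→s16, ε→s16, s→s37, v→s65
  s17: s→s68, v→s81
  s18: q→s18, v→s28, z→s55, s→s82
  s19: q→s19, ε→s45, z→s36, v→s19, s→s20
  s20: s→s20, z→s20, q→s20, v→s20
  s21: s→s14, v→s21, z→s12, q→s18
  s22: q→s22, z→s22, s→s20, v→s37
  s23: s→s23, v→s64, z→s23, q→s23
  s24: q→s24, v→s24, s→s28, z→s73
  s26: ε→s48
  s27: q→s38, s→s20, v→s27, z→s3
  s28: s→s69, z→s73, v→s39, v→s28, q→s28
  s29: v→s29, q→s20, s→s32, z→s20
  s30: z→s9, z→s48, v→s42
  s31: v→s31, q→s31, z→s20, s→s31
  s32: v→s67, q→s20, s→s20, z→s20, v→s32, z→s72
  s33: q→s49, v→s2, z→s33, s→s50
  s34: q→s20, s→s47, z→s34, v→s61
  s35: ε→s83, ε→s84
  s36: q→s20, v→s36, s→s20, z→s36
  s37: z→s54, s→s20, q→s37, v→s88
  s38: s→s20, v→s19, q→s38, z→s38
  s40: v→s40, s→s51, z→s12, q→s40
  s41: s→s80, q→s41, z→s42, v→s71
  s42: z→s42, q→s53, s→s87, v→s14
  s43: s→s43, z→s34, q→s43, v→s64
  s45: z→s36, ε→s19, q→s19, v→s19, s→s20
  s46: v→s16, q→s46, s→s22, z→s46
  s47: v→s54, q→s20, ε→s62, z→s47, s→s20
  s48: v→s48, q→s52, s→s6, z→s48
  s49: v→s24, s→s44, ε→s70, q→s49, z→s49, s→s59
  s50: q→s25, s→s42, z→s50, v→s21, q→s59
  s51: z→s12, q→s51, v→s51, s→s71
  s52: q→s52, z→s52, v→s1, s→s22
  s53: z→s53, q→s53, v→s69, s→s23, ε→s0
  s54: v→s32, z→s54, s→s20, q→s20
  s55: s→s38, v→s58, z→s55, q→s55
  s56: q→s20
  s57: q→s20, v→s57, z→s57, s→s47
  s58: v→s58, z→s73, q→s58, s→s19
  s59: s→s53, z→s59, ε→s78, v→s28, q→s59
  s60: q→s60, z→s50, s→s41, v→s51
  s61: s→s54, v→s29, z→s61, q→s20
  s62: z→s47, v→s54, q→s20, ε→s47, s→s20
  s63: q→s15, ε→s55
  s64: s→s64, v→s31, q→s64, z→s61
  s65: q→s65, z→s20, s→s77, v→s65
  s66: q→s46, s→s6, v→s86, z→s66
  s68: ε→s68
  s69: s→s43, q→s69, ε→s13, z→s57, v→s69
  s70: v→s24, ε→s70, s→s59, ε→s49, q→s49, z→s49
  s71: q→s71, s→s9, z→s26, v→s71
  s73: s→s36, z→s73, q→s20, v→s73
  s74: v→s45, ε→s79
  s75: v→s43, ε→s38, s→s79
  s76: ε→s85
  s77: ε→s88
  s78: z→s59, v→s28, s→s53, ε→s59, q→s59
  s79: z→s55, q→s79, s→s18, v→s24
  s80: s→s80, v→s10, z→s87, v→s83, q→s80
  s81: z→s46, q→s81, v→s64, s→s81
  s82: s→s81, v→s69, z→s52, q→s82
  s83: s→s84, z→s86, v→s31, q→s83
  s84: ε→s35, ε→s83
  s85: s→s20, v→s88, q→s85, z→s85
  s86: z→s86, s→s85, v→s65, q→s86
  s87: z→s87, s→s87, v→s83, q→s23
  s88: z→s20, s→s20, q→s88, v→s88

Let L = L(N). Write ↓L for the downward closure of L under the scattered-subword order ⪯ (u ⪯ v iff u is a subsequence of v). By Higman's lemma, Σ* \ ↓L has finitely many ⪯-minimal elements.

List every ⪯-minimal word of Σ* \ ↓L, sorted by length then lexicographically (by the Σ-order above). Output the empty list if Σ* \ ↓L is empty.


Antichain: [vzss, zqvzq, sssvvz].

|Q|=89, |F|=66, |δ|=315 (28 ε).
min D↑ (61 st, q0=0, F={25}): 0:z→1,v→2,s→3,q→0 1:z→1,v→4,s→5,q→6 2:z→7,v→2,s→8,q→2 3:z→5,v→8,s→9,q→3 4:z→7,v→4,s→10,q→11 5:z→5,v→10,s→12,q→13 6:z→6,v→14,s→13,q→6 7:z→7,v→7,s→15,q→16 8:z→7,v→8,s→17,q→8 9:z→12,v→17,s→18,q→9 10:z→7,v→10,s→19,q→20 11:z→16,v→14,s→20,q→11 12:z→12,v→19,s→21,q→22 13:z→13,v→23,s→22,q→13 14:z→24,v→14,s→23,q→14 15:z→15,v→15,s→25,q→26 16:z→16,v→27,s→26,q→16 17:z→28,v→17,s→29,q→17 18:z→21,v→30,s→18,q→18 19:z→28,v→19,s→31,q→32 20:z→16,v→23,s→32,q→20 21:z→21,v→30,s→21,q→33 22:z→22,v→34,s→33,q→22 23:z→24,v→23,s→34,q→23 24:z→24,v→24,s→35,q→25 25:z→25,v→25,s→25,q→25 26:z→26,v→36,s→25,q→26 27:z→24,v→27,s→36,q→27 28:z→28,v→28,s→37,q→38 29:z→39,v→30,s→29,q→29 30:z→40,v→41,s→30,q→30 31:z→39,v→30,s→31,q→42 32:z→38,v→34,s→42,q→32 33:z→33,v→43,s→33,q→33 34:z→44,v→34,s→45,q→34 35:z→35,v→35,s→25,q→25 36:z→35,v→36,s→25,q→36 37:z→37,v→46,s→25,q→47 38:z→38,v→48,s→47,q→38 39:z→39,v→40,s→37,q→49 40:z→40,v→50,s→46,q→40 41:z→25,v→41,s→41,q→41 42:z→49,v→43,s→42,q→42 43:z→51,v→41,s→43,q→43 44:z→44,v→44,s→52,q→25 45:z→53,v→43,s→45,q→45 46:z→46,v→54,s→25,q→46 47:z→47,v→55,s→25,q→47 48:z→44,v→48,s→56,q→48 49:z→49,v→57,s→47,q→49 50:z→25,v→50,s→54,q→50 51:z→51,v→58,s→59,q→25 52:z→52,v→59,s→25,q→25 53:z→53,v→51,s→52,q→25 54:z→25,v→54,s→25,q→54 55:z→59,v→54,s→25,q→55 56:z→52,v→55,s→25,q→56 57:z→51,v→50,s→55,q→57 58:z→25,v→58,s→60,q→25 59:z→59,v→60,s→25,q→25 60:z→25,v→60,s→25,q→25 (ε-aug+det+¬).
'vzss': |S_i|=[79, 62, 38, 21, 1] end={s20} ∉↓L; 4/4 single-dels accept.
'zqvzq': run [79, 70, 54, 31, 13, 1] end={s20} — reject; 5/5 del acc.
'sssvvz': N↓-sim [79, 71, 56, 36, 21, 9, 2] end={s20,s72} — reject; 6/6 deletions ∈↓L.
3 words, ⪯-incomp.
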